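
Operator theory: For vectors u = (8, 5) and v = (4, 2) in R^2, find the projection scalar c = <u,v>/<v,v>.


Computing <u,v> = 8*4 + 5*2 = 42
Computing <v,v> = 4^2 + 2^2 = 20
Projection coefficient = 42/20 = 2.1000

2.1000


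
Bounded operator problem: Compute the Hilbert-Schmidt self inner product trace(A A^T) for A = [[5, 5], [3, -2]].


trace(A * A^T) = sum of squares of all entries
= 5^2 + 5^2 + 3^2 + (-2)^2
= 25 + 25 + 9 + 4
= 63

63


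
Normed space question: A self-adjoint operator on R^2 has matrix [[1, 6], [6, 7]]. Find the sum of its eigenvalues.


For a self-adjoint (symmetric) matrix, the eigenvalues are real.
The sum of eigenvalues equals the trace of the matrix.
trace = 1 + 7 = 8

8


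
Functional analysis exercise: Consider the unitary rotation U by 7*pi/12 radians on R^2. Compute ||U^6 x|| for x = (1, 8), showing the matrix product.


U is a rotation by theta = 7*pi/12
U^6 = rotation by 6*theta = 42*pi/12 = 18*pi/12 (mod 2*pi)
cos(18*pi/12) = 0.0000, sin(18*pi/12) = -1.0000
U^6 x = (0.0000 * 1 - -1.0000 * 8, -1.0000 * 1 + 0.0000 * 8)
= (8.0000, -1.0000)
||U^6 x|| = sqrt(8.0000^2 + (-1.0000)^2) = sqrt(65.0000) = 8.0623

8.0623


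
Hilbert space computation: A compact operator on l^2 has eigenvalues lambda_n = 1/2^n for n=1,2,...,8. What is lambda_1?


The eigenvalue formula gives lambda_1 = 1/2^1
= 1/2
= 0.5000

0.5000


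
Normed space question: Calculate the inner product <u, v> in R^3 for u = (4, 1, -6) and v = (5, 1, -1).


Computing the standard inner product <u, v> = sum u_i * v_i
= 4*5 + 1*1 + -6*-1
= 20 + 1 + 6
= 27

27


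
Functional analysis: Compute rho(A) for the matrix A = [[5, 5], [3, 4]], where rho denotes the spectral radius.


For a 2x2 matrix, eigenvalues satisfy lambda^2 - (trace)*lambda + det = 0
trace = 5 + 4 = 9
det = 5*4 - 5*3 = 5
discriminant = 9^2 - 4*(5) = 61
spectral radius = max |eigenvalue| = 8.4051

8.4051


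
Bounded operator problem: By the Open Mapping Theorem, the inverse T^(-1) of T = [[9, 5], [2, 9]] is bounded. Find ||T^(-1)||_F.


det(T) = 9*9 - 5*2 = 71
T^(-1) = (1/71) * [[9, -5], [-2, 9]] = [[0.1268, -0.0704], [-0.0282, 0.1268]]
||T^(-1)||_F^2 = 0.1268^2 + (-0.0704)^2 + (-0.0282)^2 + 0.1268^2 = 0.0379
||T^(-1)||_F = sqrt(0.0379) = 0.1947

0.1947


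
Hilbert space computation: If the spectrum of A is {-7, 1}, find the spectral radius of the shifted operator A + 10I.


Spectrum of A + 10I = {3, 11}
Spectral radius = max |lambda| over the shifted spectrum
= max(3, 11) = 11

11


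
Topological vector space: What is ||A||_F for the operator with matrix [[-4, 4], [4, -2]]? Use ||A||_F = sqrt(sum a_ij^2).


||A||_F^2 = sum a_ij^2
= (-4)^2 + 4^2 + 4^2 + (-2)^2
= 16 + 16 + 16 + 4 = 52
||A||_F = sqrt(52) = 7.2111

7.2111


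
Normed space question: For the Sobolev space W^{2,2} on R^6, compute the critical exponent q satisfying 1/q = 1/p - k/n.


Using the Sobolev embedding formula: 1/q = 1/p - k/n
1/q = 1/2 - 2/6 = 1/6
q = 1/(1/6) = 6

6.0000


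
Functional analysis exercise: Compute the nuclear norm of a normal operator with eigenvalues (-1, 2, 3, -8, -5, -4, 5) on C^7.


For a normal operator, singular values equal |eigenvalues|.
Trace norm = sum |lambda_i| = 1 + 2 + 3 + 8 + 5 + 4 + 5
= 28

28


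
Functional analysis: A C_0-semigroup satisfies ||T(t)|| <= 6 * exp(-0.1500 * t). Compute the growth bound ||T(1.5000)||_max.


||T(1.5000)|| <= 6 * exp(-0.1500 * 1.5000)
= 6 * exp(-0.2250)
= 6 * 0.7985
= 4.7911

4.7911


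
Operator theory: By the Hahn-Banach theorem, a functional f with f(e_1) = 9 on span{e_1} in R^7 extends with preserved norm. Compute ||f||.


The norm of f is given by ||f|| = sup_{||x||=1} |f(x)|.
On span{e_1}, ||e_1|| = 1, so ||f|| = |f(e_1)| / ||e_1||
= |9| / 1 = 9.0000

9.0000


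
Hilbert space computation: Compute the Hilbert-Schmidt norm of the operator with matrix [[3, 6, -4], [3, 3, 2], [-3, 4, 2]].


The Hilbert-Schmidt norm is sqrt(sum of squares of all entries).
Sum of squares = 3^2 + 6^2 + (-4)^2 + 3^2 + 3^2 + 2^2 + (-3)^2 + 4^2 + 2^2
= 9 + 36 + 16 + 9 + 9 + 4 + 9 + 16 + 4 = 112
||T||_HS = sqrt(112) = 10.5830

10.5830


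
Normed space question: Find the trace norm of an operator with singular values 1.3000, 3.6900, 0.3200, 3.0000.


The nuclear norm is the sum of all singular values.
||T||_1 = 1.3000 + 3.6900 + 0.3200 + 3.0000
= 8.3100

8.3100


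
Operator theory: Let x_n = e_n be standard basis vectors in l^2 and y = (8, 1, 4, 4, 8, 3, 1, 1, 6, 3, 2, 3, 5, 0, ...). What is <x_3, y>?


x_3 = e_3 is the standard basis vector with 1 in position 3.
<x_3, y> = y_3 = 4
As n -> infinity, <x_n, y> -> 0, confirming weak convergence of (x_n) to 0.

4


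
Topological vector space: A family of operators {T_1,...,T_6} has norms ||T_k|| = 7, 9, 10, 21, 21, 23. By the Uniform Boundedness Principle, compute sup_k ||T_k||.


By the Uniform Boundedness Principle, the supremum of norms is finite.
sup_k ||T_k|| = max(7, 9, 10, 21, 21, 23) = 23

23


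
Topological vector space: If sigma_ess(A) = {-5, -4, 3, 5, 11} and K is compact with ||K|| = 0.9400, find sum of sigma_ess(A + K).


By Weyl's theorem, the essential spectrum is invariant under compact perturbations.
sigma_ess(A + K) = sigma_ess(A) = {-5, -4, 3, 5, 11}
Sum = -5 + -4 + 3 + 5 + 11 = 10

10


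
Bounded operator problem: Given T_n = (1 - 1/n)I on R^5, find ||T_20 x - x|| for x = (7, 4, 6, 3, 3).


T_20 x - x = (1 - 1/20)x - x = -x/20
||x|| = sqrt(119) = 10.9087
||T_20 x - x|| = ||x||/20 = 10.9087/20 = 0.5454

0.5454


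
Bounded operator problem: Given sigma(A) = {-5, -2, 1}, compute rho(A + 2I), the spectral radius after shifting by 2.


Spectrum of A + 2I = {-3, 0, 3}
Spectral radius = max |lambda| over the shifted spectrum
= max(3, 0, 3) = 3

3


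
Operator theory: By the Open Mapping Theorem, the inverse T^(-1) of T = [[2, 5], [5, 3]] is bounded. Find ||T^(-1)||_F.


det(T) = 2*3 - 5*5 = -19
T^(-1) = (1/-19) * [[3, -5], [-5, 2]] = [[-0.1579, 0.2632], [0.2632, -0.1053]]
||T^(-1)||_F^2 = (-0.1579)^2 + 0.2632^2 + 0.2632^2 + (-0.1053)^2 = 0.1745
||T^(-1)||_F = sqrt(0.1745) = 0.4178

0.4178


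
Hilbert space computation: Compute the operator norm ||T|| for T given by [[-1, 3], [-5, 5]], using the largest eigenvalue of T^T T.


A^T A = [[26, -28], [-28, 34]]
trace(A^T A) = 60, det(A^T A) = 100
discriminant = 60^2 - 4*100 = 3200
Largest eigenvalue of A^T A = (trace + sqrt(disc))/2 = 58.2843
||T|| = sqrt(58.2843) = 7.6344

7.6344


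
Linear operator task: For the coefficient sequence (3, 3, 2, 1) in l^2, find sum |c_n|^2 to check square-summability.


sum |c_n|^2 = 3^2 + 3^2 + 2^2 + 1^2
= 9 + 9 + 4 + 1
= 23

23


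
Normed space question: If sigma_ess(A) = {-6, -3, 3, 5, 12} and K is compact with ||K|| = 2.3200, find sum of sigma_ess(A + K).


By Weyl's theorem, the essential spectrum is invariant under compact perturbations.
sigma_ess(A + K) = sigma_ess(A) = {-6, -3, 3, 5, 12}
Sum = -6 + -3 + 3 + 5 + 12 = 11

11


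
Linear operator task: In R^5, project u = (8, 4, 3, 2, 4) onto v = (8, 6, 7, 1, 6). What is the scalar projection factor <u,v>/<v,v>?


Computing <u,v> = 8*8 + 4*6 + 3*7 + 2*1 + 4*6 = 135
Computing <v,v> = 8^2 + 6^2 + 7^2 + 1^2 + 6^2 = 186
Projection coefficient = 135/186 = 0.7258

0.7258


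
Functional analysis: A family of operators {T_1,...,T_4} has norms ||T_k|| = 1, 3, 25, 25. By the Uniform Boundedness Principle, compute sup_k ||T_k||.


By the Uniform Boundedness Principle, the supremum of norms is finite.
sup_k ||T_k|| = max(1, 3, 25, 25) = 25

25


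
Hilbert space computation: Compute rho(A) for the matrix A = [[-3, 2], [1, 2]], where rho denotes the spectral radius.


For a 2x2 matrix, eigenvalues satisfy lambda^2 - (trace)*lambda + det = 0
trace = -3 + 2 = -1
det = -3*2 - 2*1 = -8
discriminant = (-1)^2 - 4*(-8) = 33
spectral radius = max |eigenvalue| = 3.3723

3.3723


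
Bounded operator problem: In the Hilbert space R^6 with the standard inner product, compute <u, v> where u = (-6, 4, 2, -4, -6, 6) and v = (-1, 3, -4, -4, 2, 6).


Computing the standard inner product <u, v> = sum u_i * v_i
= -6*-1 + 4*3 + 2*-4 + -4*-4 + -6*2 + 6*6
= 6 + 12 + -8 + 16 + -12 + 36
= 50

50


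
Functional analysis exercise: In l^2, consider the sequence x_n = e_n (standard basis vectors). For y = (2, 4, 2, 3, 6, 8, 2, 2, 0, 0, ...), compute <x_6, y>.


x_6 = e_6 is the standard basis vector with 1 in position 6.
<x_6, y> = y_6 = 8
As n -> infinity, <x_n, y> -> 0, confirming weak convergence of (x_n) to 0.

8


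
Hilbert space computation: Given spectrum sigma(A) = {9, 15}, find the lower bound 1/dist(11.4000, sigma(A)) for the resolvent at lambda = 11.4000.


dist(11.4000, {9, 15}) = min(|11.4000 - 9|, |11.4000 - 15|)
= min(2.4000, 3.6000) = 2.4000
Resolvent bound = 1/2.4000 = 0.4167

0.4167


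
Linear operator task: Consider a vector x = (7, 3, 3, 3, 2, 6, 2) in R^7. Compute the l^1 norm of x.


The l^1 norm equals the sum of absolute values of all components.
||x||_1 = 7 + 3 + 3 + 3 + 2 + 6 + 2
= 26

26.0000


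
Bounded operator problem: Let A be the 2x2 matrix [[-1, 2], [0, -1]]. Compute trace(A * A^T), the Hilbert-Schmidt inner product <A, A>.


trace(A * A^T) = sum of squares of all entries
= (-1)^2 + 2^2 + 0^2 + (-1)^2
= 1 + 4 + 0 + 1
= 6

6


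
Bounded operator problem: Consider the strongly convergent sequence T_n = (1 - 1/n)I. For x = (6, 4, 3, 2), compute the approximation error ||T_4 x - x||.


T_4 x - x = (1 - 1/4)x - x = -x/4
||x|| = sqrt(65) = 8.0623
||T_4 x - x|| = ||x||/4 = 8.0623/4 = 2.0156

2.0156


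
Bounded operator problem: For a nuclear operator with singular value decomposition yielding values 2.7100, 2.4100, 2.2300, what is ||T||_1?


The nuclear norm is the sum of all singular values.
||T||_1 = 2.7100 + 2.4100 + 2.2300
= 7.3500

7.3500


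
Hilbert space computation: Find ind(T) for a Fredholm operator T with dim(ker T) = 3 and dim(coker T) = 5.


The Fredholm index is defined as ind(T) = dim(ker T) - dim(coker T)
= 3 - 5
= -2

-2


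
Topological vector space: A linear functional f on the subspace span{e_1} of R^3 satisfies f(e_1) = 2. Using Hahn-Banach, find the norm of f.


The norm of f is given by ||f|| = sup_{||x||=1} |f(x)|.
On span{e_1}, ||e_1|| = 1, so ||f|| = |f(e_1)| / ||e_1||
= |2| / 1 = 2.0000

2.0000


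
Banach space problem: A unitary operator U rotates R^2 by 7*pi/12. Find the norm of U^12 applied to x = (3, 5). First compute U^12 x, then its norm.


U is a rotation by theta = 7*pi/12
U^12 = rotation by 12*theta = 84*pi/12 = 12*pi/12 (mod 2*pi)
cos(12*pi/12) = -1.0000, sin(12*pi/12) = 0.0000
U^12 x = (-1.0000 * 3 - 0.0000 * 5, 0.0000 * 3 + -1.0000 * 5)
= (-3.0000, -5.0000)
||U^12 x|| = sqrt((-3.0000)^2 + (-5.0000)^2) = sqrt(34.0000) = 5.8310

5.8310


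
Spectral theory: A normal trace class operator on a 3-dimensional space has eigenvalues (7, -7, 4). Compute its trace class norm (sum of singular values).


For a normal operator, singular values equal |eigenvalues|.
Trace norm = sum |lambda_i| = 7 + 7 + 4
= 18

18


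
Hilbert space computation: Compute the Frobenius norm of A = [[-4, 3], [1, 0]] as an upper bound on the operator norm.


||A||_F^2 = sum a_ij^2
= (-4)^2 + 3^2 + 1^2 + 0^2
= 16 + 9 + 1 + 0 = 26
||A||_F = sqrt(26) = 5.0990

5.0990


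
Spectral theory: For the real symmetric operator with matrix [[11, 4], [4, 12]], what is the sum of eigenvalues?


For a self-adjoint (symmetric) matrix, the eigenvalues are real.
The sum of eigenvalues equals the trace of the matrix.
trace = 11 + 12 = 23

23


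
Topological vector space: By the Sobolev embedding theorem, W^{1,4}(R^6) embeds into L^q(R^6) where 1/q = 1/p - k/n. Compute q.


Using the Sobolev embedding formula: 1/q = 1/p - k/n
1/q = 1/4 - 1/6 = 1/12
q = 1/(1/12) = 12

12.0000


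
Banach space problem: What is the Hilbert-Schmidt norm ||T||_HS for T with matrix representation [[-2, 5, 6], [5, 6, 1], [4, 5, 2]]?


The Hilbert-Schmidt norm is sqrt(sum of squares of all entries).
Sum of squares = (-2)^2 + 5^2 + 6^2 + 5^2 + 6^2 + 1^2 + 4^2 + 5^2 + 2^2
= 4 + 25 + 36 + 25 + 36 + 1 + 16 + 25 + 4 = 172
||T||_HS = sqrt(172) = 13.1149

13.1149


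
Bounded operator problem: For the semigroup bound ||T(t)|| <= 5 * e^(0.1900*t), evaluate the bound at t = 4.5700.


||T(4.5700)|| <= 5 * exp(0.1900 * 4.5700)
= 5 * exp(0.8683)
= 5 * 2.3829
= 11.9143

11.9143


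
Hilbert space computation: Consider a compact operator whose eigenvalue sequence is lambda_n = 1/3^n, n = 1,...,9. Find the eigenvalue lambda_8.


The eigenvalue formula gives lambda_8 = 1/3^8
= 1/6561
= 1.5242e-04

1.5242e-04


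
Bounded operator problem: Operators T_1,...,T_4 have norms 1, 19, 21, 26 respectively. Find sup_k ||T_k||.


By the Uniform Boundedness Principle, the supremum of norms is finite.
sup_k ||T_k|| = max(1, 19, 21, 26) = 26

26


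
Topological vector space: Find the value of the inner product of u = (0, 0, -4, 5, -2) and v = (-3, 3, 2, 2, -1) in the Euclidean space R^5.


Computing the standard inner product <u, v> = sum u_i * v_i
= 0*-3 + 0*3 + -4*2 + 5*2 + -2*-1
= 0 + 0 + -8 + 10 + 2
= 4

4


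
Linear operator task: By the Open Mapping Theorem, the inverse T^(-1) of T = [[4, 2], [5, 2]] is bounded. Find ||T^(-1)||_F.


det(T) = 4*2 - 2*5 = -2
T^(-1) = (1/-2) * [[2, -2], [-5, 4]] = [[-1.0000, 1.0000], [2.5000, -2.0000]]
||T^(-1)||_F^2 = (-1.0000)^2 + 1.0000^2 + 2.5000^2 + (-2.0000)^2 = 12.2500
||T^(-1)||_F = sqrt(12.2500) = 3.5000

3.5000


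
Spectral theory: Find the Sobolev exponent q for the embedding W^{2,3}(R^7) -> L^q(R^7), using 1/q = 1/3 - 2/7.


Using the Sobolev embedding formula: 1/q = 1/p - k/n
1/q = 1/3 - 2/7 = 1/21
q = 1/(1/21) = 21

21.0000


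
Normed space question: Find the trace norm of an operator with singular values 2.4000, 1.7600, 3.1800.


The nuclear norm is the sum of all singular values.
||T||_1 = 2.4000 + 1.7600 + 3.1800
= 7.3400

7.3400


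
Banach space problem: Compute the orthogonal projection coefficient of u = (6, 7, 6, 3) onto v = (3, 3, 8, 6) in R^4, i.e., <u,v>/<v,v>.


Computing <u,v> = 6*3 + 7*3 + 6*8 + 3*6 = 105
Computing <v,v> = 3^2 + 3^2 + 8^2 + 6^2 = 118
Projection coefficient = 105/118 = 0.8898

0.8898


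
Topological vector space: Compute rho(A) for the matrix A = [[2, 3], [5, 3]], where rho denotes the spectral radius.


For a 2x2 matrix, eigenvalues satisfy lambda^2 - (trace)*lambda + det = 0
trace = 2 + 3 = 5
det = 2*3 - 3*5 = -9
discriminant = 5^2 - 4*(-9) = 61
spectral radius = max |eigenvalue| = 6.4051

6.4051


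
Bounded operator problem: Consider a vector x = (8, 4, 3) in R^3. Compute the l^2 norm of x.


The l^2 norm = (sum |x_i|^2)^(1/2)
Sum of 2th powers = 64 + 16 + 9 = 89
||x||_2 = (89)^(1/2) = 9.4340

9.4340


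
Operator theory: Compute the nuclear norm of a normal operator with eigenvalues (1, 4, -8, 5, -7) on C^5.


For a normal operator, singular values equal |eigenvalues|.
Trace norm = sum |lambda_i| = 1 + 4 + 8 + 5 + 7
= 25

25


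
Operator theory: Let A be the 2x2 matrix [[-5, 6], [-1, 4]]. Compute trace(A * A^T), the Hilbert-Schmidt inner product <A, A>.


trace(A * A^T) = sum of squares of all entries
= (-5)^2 + 6^2 + (-1)^2 + 4^2
= 25 + 36 + 1 + 16
= 78

78


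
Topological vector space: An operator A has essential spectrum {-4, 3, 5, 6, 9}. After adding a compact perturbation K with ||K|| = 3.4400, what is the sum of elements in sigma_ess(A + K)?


By Weyl's theorem, the essential spectrum is invariant under compact perturbations.
sigma_ess(A + K) = sigma_ess(A) = {-4, 3, 5, 6, 9}
Sum = -4 + 3 + 5 + 6 + 9 = 19

19


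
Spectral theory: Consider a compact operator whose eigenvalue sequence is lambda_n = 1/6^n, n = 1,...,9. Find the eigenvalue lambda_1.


The eigenvalue formula gives lambda_1 = 1/6^1
= 1/6
= 0.1667

0.1667


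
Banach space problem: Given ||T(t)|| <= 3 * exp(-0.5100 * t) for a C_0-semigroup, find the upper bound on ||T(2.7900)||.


||T(2.7900)|| <= 3 * exp(-0.5100 * 2.7900)
= 3 * exp(-1.4229)
= 3 * 0.2410
= 0.7230

0.7230


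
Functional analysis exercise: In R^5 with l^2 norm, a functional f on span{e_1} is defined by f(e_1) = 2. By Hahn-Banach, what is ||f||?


The norm of f is given by ||f|| = sup_{||x||=1} |f(x)|.
On span{e_1}, ||e_1|| = 1, so ||f|| = |f(e_1)| / ||e_1||
= |2| / 1 = 2.0000

2.0000


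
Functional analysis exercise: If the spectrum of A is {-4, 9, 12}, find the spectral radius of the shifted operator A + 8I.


Spectrum of A + 8I = {4, 17, 20}
Spectral radius = max |lambda| over the shifted spectrum
= max(4, 17, 20) = 20

20


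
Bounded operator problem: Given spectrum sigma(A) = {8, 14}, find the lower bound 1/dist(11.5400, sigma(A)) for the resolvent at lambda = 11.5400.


dist(11.5400, {8, 14}) = min(|11.5400 - 8|, |11.5400 - 14|)
= min(3.5400, 2.4600) = 2.4600
Resolvent bound = 1/2.4600 = 0.4065

0.4065


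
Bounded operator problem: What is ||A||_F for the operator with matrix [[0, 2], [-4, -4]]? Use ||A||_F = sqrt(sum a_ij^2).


||A||_F^2 = sum a_ij^2
= 0^2 + 2^2 + (-4)^2 + (-4)^2
= 0 + 4 + 16 + 16 = 36
||A||_F = sqrt(36) = 6.0000

6.0000


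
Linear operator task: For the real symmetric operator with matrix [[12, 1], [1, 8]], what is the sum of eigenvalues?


For a self-adjoint (symmetric) matrix, the eigenvalues are real.
The sum of eigenvalues equals the trace of the matrix.
trace = 12 + 8 = 20

20


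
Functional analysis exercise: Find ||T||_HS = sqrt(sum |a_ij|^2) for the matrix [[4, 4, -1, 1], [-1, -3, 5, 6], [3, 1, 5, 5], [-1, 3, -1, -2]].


The Hilbert-Schmidt norm is sqrt(sum of squares of all entries).
Sum of squares = 4^2 + 4^2 + (-1)^2 + 1^2 + (-1)^2 + (-3)^2 + 5^2 + 6^2 + 3^2 + 1^2 + 5^2 + 5^2 + (-1)^2 + 3^2 + (-1)^2 + (-2)^2
= 16 + 16 + 1 + 1 + 1 + 9 + 25 + 36 + 9 + 1 + 25 + 25 + 1 + 9 + 1 + 4 = 180
||T||_HS = sqrt(180) = 13.4164

13.4164


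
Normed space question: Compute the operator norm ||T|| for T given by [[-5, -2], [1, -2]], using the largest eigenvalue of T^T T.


A^T A = [[26, 8], [8, 8]]
trace(A^T A) = 34, det(A^T A) = 144
discriminant = 34^2 - 4*144 = 580
Largest eigenvalue of A^T A = (trace + sqrt(disc))/2 = 29.0416
||T|| = sqrt(29.0416) = 5.3890

5.3890


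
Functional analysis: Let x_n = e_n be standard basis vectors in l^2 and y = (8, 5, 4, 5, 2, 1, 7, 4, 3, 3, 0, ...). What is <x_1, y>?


x_1 = e_1 is the standard basis vector with 1 in position 1.
<x_1, y> = y_1 = 8
As n -> infinity, <x_n, y> -> 0, confirming weak convergence of (x_n) to 0.

8


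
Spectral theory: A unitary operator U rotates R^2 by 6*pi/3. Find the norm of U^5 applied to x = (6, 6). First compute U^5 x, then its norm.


U is a rotation by theta = 6*pi/3
U^5 = rotation by 5*theta = 30*pi/3 = 0*pi/3 (mod 2*pi)
cos(0*pi/3) = 1.0000, sin(0*pi/3) = 0.0000
U^5 x = (1.0000 * 6 - 0.0000 * 6, 0.0000 * 6 + 1.0000 * 6)
= (6.0000, 6.0000)
||U^5 x|| = sqrt(6.0000^2 + 6.0000^2) = sqrt(72.0000) = 8.4853

8.4853


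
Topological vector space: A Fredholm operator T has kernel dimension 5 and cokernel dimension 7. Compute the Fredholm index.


The Fredholm index is defined as ind(T) = dim(ker T) - dim(coker T)
= 5 - 7
= -2

-2


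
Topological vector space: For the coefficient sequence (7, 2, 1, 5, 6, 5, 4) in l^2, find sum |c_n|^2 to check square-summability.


sum |c_n|^2 = 7^2 + 2^2 + 1^2 + 5^2 + 6^2 + 5^2 + 4^2
= 49 + 4 + 1 + 25 + 36 + 25 + 16
= 156

156


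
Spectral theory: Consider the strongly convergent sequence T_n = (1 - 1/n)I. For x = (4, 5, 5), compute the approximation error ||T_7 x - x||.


T_7 x - x = (1 - 1/7)x - x = -x/7
||x|| = sqrt(66) = 8.1240
||T_7 x - x|| = ||x||/7 = 8.1240/7 = 1.1606

1.1606


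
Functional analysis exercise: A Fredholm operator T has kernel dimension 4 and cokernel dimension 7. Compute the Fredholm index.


The Fredholm index is defined as ind(T) = dim(ker T) - dim(coker T)
= 4 - 7
= -3

-3


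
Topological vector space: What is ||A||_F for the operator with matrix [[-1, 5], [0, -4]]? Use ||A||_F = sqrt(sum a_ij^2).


||A||_F^2 = sum a_ij^2
= (-1)^2 + 5^2 + 0^2 + (-4)^2
= 1 + 25 + 0 + 16 = 42
||A||_F = sqrt(42) = 6.4807

6.4807


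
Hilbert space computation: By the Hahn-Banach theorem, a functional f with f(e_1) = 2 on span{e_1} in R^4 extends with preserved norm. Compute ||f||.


The norm of f is given by ||f|| = sup_{||x||=1} |f(x)|.
On span{e_1}, ||e_1|| = 1, so ||f|| = |f(e_1)| / ||e_1||
= |2| / 1 = 2.0000

2.0000


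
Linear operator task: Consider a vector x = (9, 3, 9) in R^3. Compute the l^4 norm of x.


The l^4 norm = (sum |x_i|^4)^(1/4)
Sum of 4th powers = 6561 + 81 + 6561 = 13203
||x||_4 = (13203)^(1/4) = 10.7193

10.7193


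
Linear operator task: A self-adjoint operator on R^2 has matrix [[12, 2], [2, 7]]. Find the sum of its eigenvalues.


For a self-adjoint (symmetric) matrix, the eigenvalues are real.
The sum of eigenvalues equals the trace of the matrix.
trace = 12 + 7 = 19

19


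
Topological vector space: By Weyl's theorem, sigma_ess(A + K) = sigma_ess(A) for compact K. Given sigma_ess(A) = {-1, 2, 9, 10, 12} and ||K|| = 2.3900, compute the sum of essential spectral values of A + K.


By Weyl's theorem, the essential spectrum is invariant under compact perturbations.
sigma_ess(A + K) = sigma_ess(A) = {-1, 2, 9, 10, 12}
Sum = -1 + 2 + 9 + 10 + 12 = 32

32


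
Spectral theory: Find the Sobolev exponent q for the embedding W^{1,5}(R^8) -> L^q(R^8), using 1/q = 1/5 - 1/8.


Using the Sobolev embedding formula: 1/q = 1/p - k/n
1/q = 1/5 - 1/8 = 3/40
q = 1/(3/40) = 40/3 = 13.3333

13.3333


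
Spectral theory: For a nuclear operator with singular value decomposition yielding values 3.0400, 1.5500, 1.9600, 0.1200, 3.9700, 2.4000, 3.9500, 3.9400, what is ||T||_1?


The nuclear norm is the sum of all singular values.
||T||_1 = 3.0400 + 1.5500 + 1.9600 + 0.1200 + 3.9700 + 2.4000 + 3.9500 + 3.9400
= 20.9300

20.9300


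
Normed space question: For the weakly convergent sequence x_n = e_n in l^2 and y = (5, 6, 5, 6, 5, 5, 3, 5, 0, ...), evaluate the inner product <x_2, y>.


x_2 = e_2 is the standard basis vector with 1 in position 2.
<x_2, y> = y_2 = 6
As n -> infinity, <x_n, y> -> 0, confirming weak convergence of (x_n) to 0.

6


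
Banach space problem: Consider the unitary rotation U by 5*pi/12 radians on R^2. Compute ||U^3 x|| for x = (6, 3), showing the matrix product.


U is a rotation by theta = 5*pi/12
U^3 = rotation by 3*theta = 15*pi/12
cos(15*pi/12) = -0.7071, sin(15*pi/12) = -0.7071
U^3 x = (-0.7071 * 6 - -0.7071 * 3, -0.7071 * 6 + -0.7071 * 3)
= (-2.1213, -6.3640)
||U^3 x|| = sqrt((-2.1213)^2 + (-6.3640)^2) = sqrt(45.0000) = 6.7082

6.7082


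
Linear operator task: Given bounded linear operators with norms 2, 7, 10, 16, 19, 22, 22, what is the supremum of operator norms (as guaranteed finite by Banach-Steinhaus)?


By the Uniform Boundedness Principle, the supremum of norms is finite.
sup_k ||T_k|| = max(2, 7, 10, 16, 19, 22, 22) = 22

22


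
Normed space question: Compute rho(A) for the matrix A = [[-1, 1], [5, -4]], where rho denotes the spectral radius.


For a 2x2 matrix, eigenvalues satisfy lambda^2 - (trace)*lambda + det = 0
trace = -1 + -4 = -5
det = -1*-4 - 1*5 = -1
discriminant = (-5)^2 - 4*(-1) = 29
spectral radius = max |eigenvalue| = 5.1926

5.1926


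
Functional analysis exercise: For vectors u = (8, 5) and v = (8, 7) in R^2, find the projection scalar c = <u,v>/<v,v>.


Computing <u,v> = 8*8 + 5*7 = 99
Computing <v,v> = 8^2 + 7^2 = 113
Projection coefficient = 99/113 = 0.8761

0.8761


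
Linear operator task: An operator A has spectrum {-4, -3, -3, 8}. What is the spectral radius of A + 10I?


Spectrum of A + 10I = {6, 7, 7, 18}
Spectral radius = max |lambda| over the shifted spectrum
= max(6, 7, 7, 18) = 18

18


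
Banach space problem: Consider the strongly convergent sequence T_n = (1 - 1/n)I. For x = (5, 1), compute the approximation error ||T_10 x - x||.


T_10 x - x = (1 - 1/10)x - x = -x/10
||x|| = sqrt(26) = 5.0990
||T_10 x - x|| = ||x||/10 = 5.0990/10 = 0.5099

0.5099


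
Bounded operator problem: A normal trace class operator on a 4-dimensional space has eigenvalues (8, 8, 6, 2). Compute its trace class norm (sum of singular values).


For a normal operator, singular values equal |eigenvalues|.
Trace norm = sum |lambda_i| = 8 + 8 + 6 + 2
= 24

24


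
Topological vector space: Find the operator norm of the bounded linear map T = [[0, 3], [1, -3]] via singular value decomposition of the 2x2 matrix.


A^T A = [[1, -3], [-3, 18]]
trace(A^T A) = 19, det(A^T A) = 9
discriminant = 19^2 - 4*9 = 325
Largest eigenvalue of A^T A = (trace + sqrt(disc))/2 = 18.5139
||T|| = sqrt(18.5139) = 4.3028

4.3028


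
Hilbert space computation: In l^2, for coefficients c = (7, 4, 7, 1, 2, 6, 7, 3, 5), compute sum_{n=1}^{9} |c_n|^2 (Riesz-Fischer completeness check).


sum |c_n|^2 = 7^2 + 4^2 + 7^2 + 1^2 + 2^2 + 6^2 + 7^2 + 3^2 + 5^2
= 49 + 16 + 49 + 1 + 4 + 36 + 49 + 9 + 25
= 238

238


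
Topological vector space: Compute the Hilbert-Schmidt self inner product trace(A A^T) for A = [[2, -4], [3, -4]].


trace(A * A^T) = sum of squares of all entries
= 2^2 + (-4)^2 + 3^2 + (-4)^2
= 4 + 16 + 9 + 16
= 45

45


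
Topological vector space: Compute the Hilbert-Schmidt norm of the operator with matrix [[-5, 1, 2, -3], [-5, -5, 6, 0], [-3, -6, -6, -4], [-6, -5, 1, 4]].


The Hilbert-Schmidt norm is sqrt(sum of squares of all entries).
Sum of squares = (-5)^2 + 1^2 + 2^2 + (-3)^2 + (-5)^2 + (-5)^2 + 6^2 + 0^2 + (-3)^2 + (-6)^2 + (-6)^2 + (-4)^2 + (-6)^2 + (-5)^2 + 1^2 + 4^2
= 25 + 1 + 4 + 9 + 25 + 25 + 36 + 0 + 9 + 36 + 36 + 16 + 36 + 25 + 1 + 16 = 300
||T||_HS = sqrt(300) = 17.3205

17.3205


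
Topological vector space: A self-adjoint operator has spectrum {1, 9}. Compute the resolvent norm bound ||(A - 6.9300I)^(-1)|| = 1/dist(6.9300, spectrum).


dist(6.9300, {1, 9}) = min(|6.9300 - 1|, |6.9300 - 9|)
= min(5.9300, 2.0700) = 2.0700
Resolvent bound = 1/2.0700 = 0.4831

0.4831


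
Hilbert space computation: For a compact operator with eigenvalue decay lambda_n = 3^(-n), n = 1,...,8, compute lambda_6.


The eigenvalue formula gives lambda_6 = 1/3^6
= 1/729
= 0.0014

0.0014


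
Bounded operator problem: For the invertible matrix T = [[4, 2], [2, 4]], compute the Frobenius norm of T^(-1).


det(T) = 4*4 - 2*2 = 12
T^(-1) = (1/12) * [[4, -2], [-2, 4]] = [[0.3333, -0.1667], [-0.1667, 0.3333]]
||T^(-1)||_F^2 = 0.3333^2 + (-0.1667)^2 + (-0.1667)^2 + 0.3333^2 = 0.2778
||T^(-1)||_F = sqrt(0.2778) = 0.5270

0.5270


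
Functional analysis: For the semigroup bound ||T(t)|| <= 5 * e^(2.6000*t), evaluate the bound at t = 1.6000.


||T(1.6000)|| <= 5 * exp(2.6000 * 1.6000)
= 5 * exp(4.1600)
= 5 * 64.0715
= 320.3576

320.3576


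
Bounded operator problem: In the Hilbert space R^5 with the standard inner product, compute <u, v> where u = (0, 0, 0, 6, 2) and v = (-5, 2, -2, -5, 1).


Computing the standard inner product <u, v> = sum u_i * v_i
= 0*-5 + 0*2 + 0*-2 + 6*-5 + 2*1
= 0 + 0 + 0 + -30 + 2
= -28

-28


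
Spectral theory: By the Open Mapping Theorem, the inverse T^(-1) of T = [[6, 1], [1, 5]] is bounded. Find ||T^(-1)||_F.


det(T) = 6*5 - 1*1 = 29
T^(-1) = (1/29) * [[5, -1], [-1, 6]] = [[0.1724, -0.0345], [-0.0345, 0.2069]]
||T^(-1)||_F^2 = 0.1724^2 + (-0.0345)^2 + (-0.0345)^2 + 0.2069^2 = 0.0749
||T^(-1)||_F = sqrt(0.0749) = 0.2737

0.2737


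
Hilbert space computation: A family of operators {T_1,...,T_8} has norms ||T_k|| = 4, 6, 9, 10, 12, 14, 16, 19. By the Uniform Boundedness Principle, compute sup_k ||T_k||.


By the Uniform Boundedness Principle, the supremum of norms is finite.
sup_k ||T_k|| = max(4, 6, 9, 10, 12, 14, 16, 19) = 19

19


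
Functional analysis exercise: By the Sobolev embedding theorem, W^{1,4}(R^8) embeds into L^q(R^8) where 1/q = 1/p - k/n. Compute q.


Using the Sobolev embedding formula: 1/q = 1/p - k/n
1/q = 1/4 - 1/8 = 1/8
q = 1/(1/8) = 8

8.0000


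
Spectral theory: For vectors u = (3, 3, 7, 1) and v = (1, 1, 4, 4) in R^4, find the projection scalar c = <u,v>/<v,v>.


Computing <u,v> = 3*1 + 3*1 + 7*4 + 1*4 = 38
Computing <v,v> = 1^2 + 1^2 + 4^2 + 4^2 = 34
Projection coefficient = 38/34 = 1.1176

1.1176


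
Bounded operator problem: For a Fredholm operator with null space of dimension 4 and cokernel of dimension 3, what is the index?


The Fredholm index is defined as ind(T) = dim(ker T) - dim(coker T)
= 4 - 3
= 1

1


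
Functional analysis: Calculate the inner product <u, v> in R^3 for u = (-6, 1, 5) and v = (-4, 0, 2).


Computing the standard inner product <u, v> = sum u_i * v_i
= -6*-4 + 1*0 + 5*2
= 24 + 0 + 10
= 34

34


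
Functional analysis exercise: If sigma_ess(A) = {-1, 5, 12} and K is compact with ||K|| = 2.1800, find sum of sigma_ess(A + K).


By Weyl's theorem, the essential spectrum is invariant under compact perturbations.
sigma_ess(A + K) = sigma_ess(A) = {-1, 5, 12}
Sum = -1 + 5 + 12 = 16

16


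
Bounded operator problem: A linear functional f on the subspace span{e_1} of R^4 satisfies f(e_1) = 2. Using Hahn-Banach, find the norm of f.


The norm of f is given by ||f|| = sup_{||x||=1} |f(x)|.
On span{e_1}, ||e_1|| = 1, so ||f|| = |f(e_1)| / ||e_1||
= |2| / 1 = 2.0000

2.0000


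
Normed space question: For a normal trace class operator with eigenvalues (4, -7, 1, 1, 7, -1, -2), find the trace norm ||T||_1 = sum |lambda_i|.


For a normal operator, singular values equal |eigenvalues|.
Trace norm = sum |lambda_i| = 4 + 7 + 1 + 1 + 7 + 1 + 2
= 23

23


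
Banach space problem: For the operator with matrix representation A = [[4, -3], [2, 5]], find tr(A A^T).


trace(A * A^T) = sum of squares of all entries
= 4^2 + (-3)^2 + 2^2 + 5^2
= 16 + 9 + 4 + 25
= 54

54


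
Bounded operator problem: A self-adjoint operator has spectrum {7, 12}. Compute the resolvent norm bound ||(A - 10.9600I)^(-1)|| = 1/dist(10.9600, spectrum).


dist(10.9600, {7, 12}) = min(|10.9600 - 7|, |10.9600 - 12|)
= min(3.9600, 1.0400) = 1.0400
Resolvent bound = 1/1.0400 = 0.9615

0.9615


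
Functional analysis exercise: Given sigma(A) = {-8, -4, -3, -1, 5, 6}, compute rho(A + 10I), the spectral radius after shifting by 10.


Spectrum of A + 10I = {2, 6, 7, 9, 15, 16}
Spectral radius = max |lambda| over the shifted spectrum
= max(2, 6, 7, 9, 15, 16) = 16

16


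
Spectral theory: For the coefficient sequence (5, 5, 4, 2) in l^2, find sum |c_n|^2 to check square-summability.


sum |c_n|^2 = 5^2 + 5^2 + 4^2 + 2^2
= 25 + 25 + 16 + 4
= 70

70


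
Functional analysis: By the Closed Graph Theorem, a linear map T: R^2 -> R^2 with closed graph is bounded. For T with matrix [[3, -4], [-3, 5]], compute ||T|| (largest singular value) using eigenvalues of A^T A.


A^T A = [[18, -27], [-27, 41]]
trace(A^T A) = 59, det(A^T A) = 9
discriminant = 59^2 - 4*9 = 3445
Largest eigenvalue of A^T A = (trace + sqrt(disc))/2 = 58.8471
||T|| = sqrt(58.8471) = 7.6712

7.6712


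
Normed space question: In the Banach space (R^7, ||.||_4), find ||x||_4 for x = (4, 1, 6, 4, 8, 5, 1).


The l^4 norm = (sum |x_i|^4)^(1/4)
Sum of 4th powers = 256 + 1 + 1296 + 256 + 4096 + 625 + 1 = 6531
||x||_4 = (6531)^(1/4) = 8.9897

8.9897


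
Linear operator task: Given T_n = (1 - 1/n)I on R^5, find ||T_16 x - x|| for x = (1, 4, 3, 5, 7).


T_16 x - x = (1 - 1/16)x - x = -x/16
||x|| = sqrt(100) = 10.0000
||T_16 x - x|| = ||x||/16 = 10.0000/16 = 0.6250

0.6250


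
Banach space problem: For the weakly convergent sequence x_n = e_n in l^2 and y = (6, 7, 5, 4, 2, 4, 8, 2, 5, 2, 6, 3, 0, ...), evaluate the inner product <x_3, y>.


x_3 = e_3 is the standard basis vector with 1 in position 3.
<x_3, y> = y_3 = 5
As n -> infinity, <x_n, y> -> 0, confirming weak convergence of (x_n) to 0.

5


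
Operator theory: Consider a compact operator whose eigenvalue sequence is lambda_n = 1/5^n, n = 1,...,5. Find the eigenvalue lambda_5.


The eigenvalue formula gives lambda_5 = 1/5^5
= 1/3125
= 3.2000e-04

3.2000e-04


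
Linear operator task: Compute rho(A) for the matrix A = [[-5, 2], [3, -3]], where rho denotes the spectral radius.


For a 2x2 matrix, eigenvalues satisfy lambda^2 - (trace)*lambda + det = 0
trace = -5 + -3 = -8
det = -5*-3 - 2*3 = 9
discriminant = (-8)^2 - 4*(9) = 28
spectral radius = max |eigenvalue| = 6.6458

6.6458


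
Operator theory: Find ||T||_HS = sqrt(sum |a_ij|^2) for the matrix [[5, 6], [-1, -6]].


The Hilbert-Schmidt norm is sqrt(sum of squares of all entries).
Sum of squares = 5^2 + 6^2 + (-1)^2 + (-6)^2
= 25 + 36 + 1 + 36 = 98
||T||_HS = sqrt(98) = 9.8995

9.8995


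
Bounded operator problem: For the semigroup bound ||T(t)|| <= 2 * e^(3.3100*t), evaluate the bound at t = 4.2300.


||T(4.2300)|| <= 2 * exp(3.3100 * 4.2300)
= 2 * exp(14.0013)
= 2 * 1.2042e+06
= 2.4083e+06

2.4083e+06


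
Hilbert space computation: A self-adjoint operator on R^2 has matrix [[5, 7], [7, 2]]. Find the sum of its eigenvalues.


For a self-adjoint (symmetric) matrix, the eigenvalues are real.
The sum of eigenvalues equals the trace of the matrix.
trace = 5 + 2 = 7

7


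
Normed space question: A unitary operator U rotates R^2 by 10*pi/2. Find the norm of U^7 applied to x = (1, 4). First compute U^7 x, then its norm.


U is a rotation by theta = 10*pi/2
U^7 = rotation by 7*theta = 70*pi/2 = 2*pi/2 (mod 2*pi)
cos(2*pi/2) = -1.0000, sin(2*pi/2) = 0.0000
U^7 x = (-1.0000 * 1 - 0.0000 * 4, 0.0000 * 1 + -1.0000 * 4)
= (-1.0000, -4.0000)
||U^7 x|| = sqrt((-1.0000)^2 + (-4.0000)^2) = sqrt(17.0000) = 4.1231

4.1231


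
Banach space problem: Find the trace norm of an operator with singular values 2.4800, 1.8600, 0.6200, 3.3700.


The nuclear norm is the sum of all singular values.
||T||_1 = 2.4800 + 1.8600 + 0.6200 + 3.3700
= 8.3300

8.3300


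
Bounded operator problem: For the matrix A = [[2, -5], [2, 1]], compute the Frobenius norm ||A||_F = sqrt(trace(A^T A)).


||A||_F^2 = sum a_ij^2
= 2^2 + (-5)^2 + 2^2 + 1^2
= 4 + 25 + 4 + 1 = 34
||A||_F = sqrt(34) = 5.8310

5.8310


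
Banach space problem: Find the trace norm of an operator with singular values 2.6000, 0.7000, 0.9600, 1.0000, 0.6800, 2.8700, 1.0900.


The nuclear norm is the sum of all singular values.
||T||_1 = 2.6000 + 0.7000 + 0.9600 + 1.0000 + 0.6800 + 2.8700 + 1.0900
= 9.9000

9.9000


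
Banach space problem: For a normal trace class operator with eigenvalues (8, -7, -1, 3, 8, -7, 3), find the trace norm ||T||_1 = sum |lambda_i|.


For a normal operator, singular values equal |eigenvalues|.
Trace norm = sum |lambda_i| = 8 + 7 + 1 + 3 + 8 + 7 + 3
= 37

37


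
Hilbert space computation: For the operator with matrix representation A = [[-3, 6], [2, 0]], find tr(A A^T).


trace(A * A^T) = sum of squares of all entries
= (-3)^2 + 6^2 + 2^2 + 0^2
= 9 + 36 + 4 + 0
= 49

49


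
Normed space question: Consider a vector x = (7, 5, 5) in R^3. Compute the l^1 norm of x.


The l^1 norm equals the sum of absolute values of all components.
||x||_1 = 7 + 5 + 5
= 17

17.0000


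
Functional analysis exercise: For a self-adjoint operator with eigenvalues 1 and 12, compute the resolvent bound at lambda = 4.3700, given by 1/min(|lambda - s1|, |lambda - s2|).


dist(4.3700, {1, 12}) = min(|4.3700 - 1|, |4.3700 - 12|)
= min(3.3700, 7.6300) = 3.3700
Resolvent bound = 1/3.3700 = 0.2967

0.2967


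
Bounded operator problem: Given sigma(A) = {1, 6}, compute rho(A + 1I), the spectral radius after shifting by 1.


Spectrum of A + 1I = {2, 7}
Spectral radius = max |lambda| over the shifted spectrum
= max(2, 7) = 7

7


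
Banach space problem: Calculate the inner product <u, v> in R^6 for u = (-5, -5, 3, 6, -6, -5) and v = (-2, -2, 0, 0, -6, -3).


Computing the standard inner product <u, v> = sum u_i * v_i
= -5*-2 + -5*-2 + 3*0 + 6*0 + -6*-6 + -5*-3
= 10 + 10 + 0 + 0 + 36 + 15
= 71

71


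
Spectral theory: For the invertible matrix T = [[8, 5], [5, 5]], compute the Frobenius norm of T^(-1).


det(T) = 8*5 - 5*5 = 15
T^(-1) = (1/15) * [[5, -5], [-5, 8]] = [[0.3333, -0.3333], [-0.3333, 0.5333]]
||T^(-1)||_F^2 = 0.3333^2 + (-0.3333)^2 + (-0.3333)^2 + 0.5333^2 = 0.6178
||T^(-1)||_F = sqrt(0.6178) = 0.7860

0.7860


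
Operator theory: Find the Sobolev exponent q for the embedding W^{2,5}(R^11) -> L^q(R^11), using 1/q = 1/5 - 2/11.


Using the Sobolev embedding formula: 1/q = 1/p - k/n
1/q = 1/5 - 2/11 = 1/55
q = 1/(1/55) = 55

55.0000


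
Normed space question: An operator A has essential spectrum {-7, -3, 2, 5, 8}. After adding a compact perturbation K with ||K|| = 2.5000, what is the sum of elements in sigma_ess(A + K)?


By Weyl's theorem, the essential spectrum is invariant under compact perturbations.
sigma_ess(A + K) = sigma_ess(A) = {-7, -3, 2, 5, 8}
Sum = -7 + -3 + 2 + 5 + 8 = 5

5


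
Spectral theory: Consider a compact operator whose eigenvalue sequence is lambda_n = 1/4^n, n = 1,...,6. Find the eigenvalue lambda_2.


The eigenvalue formula gives lambda_2 = 1/4^2
= 1/16
= 0.0625

0.0625


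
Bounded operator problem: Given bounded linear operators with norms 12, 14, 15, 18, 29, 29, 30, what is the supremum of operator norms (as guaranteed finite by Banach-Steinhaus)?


By the Uniform Boundedness Principle, the supremum of norms is finite.
sup_k ||T_k|| = max(12, 14, 15, 18, 29, 29, 30) = 30

30


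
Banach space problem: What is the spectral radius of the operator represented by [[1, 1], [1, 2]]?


For a 2x2 matrix, eigenvalues satisfy lambda^2 - (trace)*lambda + det = 0
trace = 1 + 2 = 3
det = 1*2 - 1*1 = 1
discriminant = 3^2 - 4*(1) = 5
spectral radius = max |eigenvalue| = 2.6180

2.6180


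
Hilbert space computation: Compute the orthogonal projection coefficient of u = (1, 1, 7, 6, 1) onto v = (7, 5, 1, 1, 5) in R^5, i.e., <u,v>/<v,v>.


Computing <u,v> = 1*7 + 1*5 + 7*1 + 6*1 + 1*5 = 30
Computing <v,v> = 7^2 + 5^2 + 1^2 + 1^2 + 5^2 = 101
Projection coefficient = 30/101 = 0.2970

0.2970


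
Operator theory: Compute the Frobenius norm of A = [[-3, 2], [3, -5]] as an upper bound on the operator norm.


||A||_F^2 = sum a_ij^2
= (-3)^2 + 2^2 + 3^2 + (-5)^2
= 9 + 4 + 9 + 25 = 47
||A||_F = sqrt(47) = 6.8557

6.8557


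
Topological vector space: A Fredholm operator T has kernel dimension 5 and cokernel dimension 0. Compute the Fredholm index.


The Fredholm index is defined as ind(T) = dim(ker T) - dim(coker T)
= 5 - 0
= 5

5


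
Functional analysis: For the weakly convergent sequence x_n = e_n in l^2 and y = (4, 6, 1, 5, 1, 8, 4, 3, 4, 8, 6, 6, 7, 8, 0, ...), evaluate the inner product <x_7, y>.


x_7 = e_7 is the standard basis vector with 1 in position 7.
<x_7, y> = y_7 = 4
As n -> infinity, <x_n, y> -> 0, confirming weak convergence of (x_n) to 0.

4


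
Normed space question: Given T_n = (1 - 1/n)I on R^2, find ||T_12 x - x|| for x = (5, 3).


T_12 x - x = (1 - 1/12)x - x = -x/12
||x|| = sqrt(34) = 5.8310
||T_12 x - x|| = ||x||/12 = 5.8310/12 = 0.4859

0.4859


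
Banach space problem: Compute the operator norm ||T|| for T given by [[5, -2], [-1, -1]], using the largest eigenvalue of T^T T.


A^T A = [[26, -9], [-9, 5]]
trace(A^T A) = 31, det(A^T A) = 49
discriminant = 31^2 - 4*49 = 765
Largest eigenvalue of A^T A = (trace + sqrt(disc))/2 = 29.3293
||T|| = sqrt(29.3293) = 5.4157

5.4157


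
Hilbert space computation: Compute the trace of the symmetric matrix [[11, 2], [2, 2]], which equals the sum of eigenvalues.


For a self-adjoint (symmetric) matrix, the eigenvalues are real.
The sum of eigenvalues equals the trace of the matrix.
trace = 11 + 2 = 13

13


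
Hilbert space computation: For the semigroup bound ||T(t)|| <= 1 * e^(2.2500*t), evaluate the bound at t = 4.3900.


||T(4.3900)|| <= 1 * exp(2.2500 * 4.3900)
= 1 * exp(9.8775)
= 1 * 19486.9444
= 19486.9444

19486.9444
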